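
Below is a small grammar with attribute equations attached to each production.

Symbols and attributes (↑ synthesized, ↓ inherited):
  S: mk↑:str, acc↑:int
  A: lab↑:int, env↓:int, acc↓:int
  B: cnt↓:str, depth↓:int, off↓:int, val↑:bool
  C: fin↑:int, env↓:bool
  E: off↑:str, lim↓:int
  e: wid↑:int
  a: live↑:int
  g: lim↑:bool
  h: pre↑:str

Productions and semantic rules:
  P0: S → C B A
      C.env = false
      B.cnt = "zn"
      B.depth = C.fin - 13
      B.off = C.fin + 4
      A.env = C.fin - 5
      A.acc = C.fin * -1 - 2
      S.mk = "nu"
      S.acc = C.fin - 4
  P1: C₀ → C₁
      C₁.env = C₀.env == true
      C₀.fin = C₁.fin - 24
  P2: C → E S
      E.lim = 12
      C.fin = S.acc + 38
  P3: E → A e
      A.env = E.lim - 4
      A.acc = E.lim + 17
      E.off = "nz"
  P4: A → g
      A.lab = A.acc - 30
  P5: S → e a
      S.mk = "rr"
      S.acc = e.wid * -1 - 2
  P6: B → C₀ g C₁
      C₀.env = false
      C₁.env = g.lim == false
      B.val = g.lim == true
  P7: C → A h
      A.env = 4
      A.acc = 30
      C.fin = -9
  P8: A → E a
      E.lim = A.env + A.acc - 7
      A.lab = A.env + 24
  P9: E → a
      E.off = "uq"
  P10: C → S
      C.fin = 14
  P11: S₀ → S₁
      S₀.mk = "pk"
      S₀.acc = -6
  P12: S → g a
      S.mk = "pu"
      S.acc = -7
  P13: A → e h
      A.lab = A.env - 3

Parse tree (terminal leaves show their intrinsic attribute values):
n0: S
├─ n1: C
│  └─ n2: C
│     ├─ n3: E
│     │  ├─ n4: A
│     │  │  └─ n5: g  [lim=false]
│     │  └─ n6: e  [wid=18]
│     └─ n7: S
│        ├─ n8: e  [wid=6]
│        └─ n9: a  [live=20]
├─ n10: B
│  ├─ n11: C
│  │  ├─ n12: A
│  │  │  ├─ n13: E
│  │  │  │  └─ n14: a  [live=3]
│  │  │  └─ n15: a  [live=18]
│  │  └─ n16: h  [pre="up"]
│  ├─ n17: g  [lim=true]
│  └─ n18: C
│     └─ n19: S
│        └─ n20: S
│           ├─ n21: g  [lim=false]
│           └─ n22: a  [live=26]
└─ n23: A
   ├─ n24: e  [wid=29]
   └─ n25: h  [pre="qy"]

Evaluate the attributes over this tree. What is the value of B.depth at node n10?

-7

1. n1.env = false  [false]
2. n2.env = false  [C₀.env == true]
3. n3.lim = 12  [12]
4. n4.env = 8  [E.lim - 4]
5. n4.acc = 29  [E.lim + 17]
6. n5.lim = false  [terminal]
7. n4.lab = -1  [A.acc - 30]
8. n6.wid = 18  [terminal]
9. n3.off = "nz"  ["nz"]
10. n8.wid = 6  [terminal]
11. n9.live = 20  [terminal]
12. n7.mk = "rr"  ["rr"]
13. n7.acc = -8  [e.wid * -1 - 2]
14. n2.fin = 30  [S.acc + 38]
15. n1.fin = 6  [C₁.fin - 24]
16. n10.cnt = "zn"  ["zn"]
17. n10.depth = -7  [C.fin - 13]
18. n10.off = 10  [C.fin + 4]
19. n11.env = false  [false]
20. n12.env = 4  [4]
21. n12.acc = 30  [30]
22. n13.lim = 27  [A.env + A.acc - 7]
23. n14.live = 3  [terminal]
24. n13.off = "uq"  ["uq"]
25. n15.live = 18  [terminal]
26. n12.lab = 28  [A.env + 24]
27. n16.pre = "up"  [terminal]
28. n11.fin = -9  [-9]
29. n17.lim = true  [terminal]
30. n18.env = false  [g.lim == false]
31. n21.lim = false  [terminal]
32. n22.live = 26  [terminal]
33. n20.mk = "pu"  ["pu"]
34. n20.acc = -7  [-7]
35. n19.mk = "pk"  ["pk"]
36. n19.acc = -6  [-6]
37. n18.fin = 14  [14]
38. n10.val = true  [g.lim == true]
39. n23.env = 1  [C.fin - 5]
40. n23.acc = -8  [C.fin * -1 - 2]
41. n24.wid = 29  [terminal]
42. n25.pre = "qy"  [terminal]
43. n23.lab = -2  [A.env - 3]
44. n0.mk = "nu"  ["nu"]
45. n0.acc = 2  [C.fin - 4]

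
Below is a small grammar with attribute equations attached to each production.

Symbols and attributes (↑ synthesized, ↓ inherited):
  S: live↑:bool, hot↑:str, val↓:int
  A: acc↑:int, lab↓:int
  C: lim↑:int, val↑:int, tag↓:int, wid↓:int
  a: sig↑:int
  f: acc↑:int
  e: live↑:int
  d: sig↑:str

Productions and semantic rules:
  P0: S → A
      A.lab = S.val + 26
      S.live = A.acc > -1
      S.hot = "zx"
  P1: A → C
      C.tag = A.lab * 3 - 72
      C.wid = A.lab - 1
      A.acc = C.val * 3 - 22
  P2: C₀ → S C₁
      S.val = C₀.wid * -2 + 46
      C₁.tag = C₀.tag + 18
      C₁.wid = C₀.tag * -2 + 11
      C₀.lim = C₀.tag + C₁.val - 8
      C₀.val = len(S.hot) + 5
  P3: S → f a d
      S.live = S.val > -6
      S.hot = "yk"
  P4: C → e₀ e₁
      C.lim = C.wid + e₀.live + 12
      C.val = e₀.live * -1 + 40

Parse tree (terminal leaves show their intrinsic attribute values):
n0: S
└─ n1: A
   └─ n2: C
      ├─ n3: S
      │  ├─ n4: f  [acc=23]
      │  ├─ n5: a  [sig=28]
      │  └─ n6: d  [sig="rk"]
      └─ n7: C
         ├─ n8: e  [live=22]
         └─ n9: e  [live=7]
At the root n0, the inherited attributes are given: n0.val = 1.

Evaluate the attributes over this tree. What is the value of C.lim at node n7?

1. n0.val = 1  [given at root]
2. n1.lab = 27  [S.val + 26]
3. n2.tag = 9  [A.lab * 3 - 72]
4. n2.wid = 26  [A.lab - 1]
5. n3.val = -6  [C₀.wid * -2 + 46]
6. n4.acc = 23  [terminal]
7. n5.sig = 28  [terminal]
8. n6.sig = "rk"  [terminal]
9. n3.live = false  [S.val > -6]
10. n3.hot = "yk"  ["yk"]
11. n7.tag = 27  [C₀.tag + 18]
12. n7.wid = -7  [C₀.tag * -2 + 11]
13. n8.live = 22  [terminal]
14. n9.live = 7  [terminal]
15. n7.lim = 27  [C.wid + e₀.live + 12]
16. n7.val = 18  [e₀.live * -1 + 40]
17. n2.lim = 19  [C₀.tag + C₁.val - 8]
18. n2.val = 7  [len(S.hot) + 5]
19. n1.acc = -1  [C.val * 3 - 22]
20. n0.live = false  [A.acc > -1]
21. n0.hot = "zx"  ["zx"]

27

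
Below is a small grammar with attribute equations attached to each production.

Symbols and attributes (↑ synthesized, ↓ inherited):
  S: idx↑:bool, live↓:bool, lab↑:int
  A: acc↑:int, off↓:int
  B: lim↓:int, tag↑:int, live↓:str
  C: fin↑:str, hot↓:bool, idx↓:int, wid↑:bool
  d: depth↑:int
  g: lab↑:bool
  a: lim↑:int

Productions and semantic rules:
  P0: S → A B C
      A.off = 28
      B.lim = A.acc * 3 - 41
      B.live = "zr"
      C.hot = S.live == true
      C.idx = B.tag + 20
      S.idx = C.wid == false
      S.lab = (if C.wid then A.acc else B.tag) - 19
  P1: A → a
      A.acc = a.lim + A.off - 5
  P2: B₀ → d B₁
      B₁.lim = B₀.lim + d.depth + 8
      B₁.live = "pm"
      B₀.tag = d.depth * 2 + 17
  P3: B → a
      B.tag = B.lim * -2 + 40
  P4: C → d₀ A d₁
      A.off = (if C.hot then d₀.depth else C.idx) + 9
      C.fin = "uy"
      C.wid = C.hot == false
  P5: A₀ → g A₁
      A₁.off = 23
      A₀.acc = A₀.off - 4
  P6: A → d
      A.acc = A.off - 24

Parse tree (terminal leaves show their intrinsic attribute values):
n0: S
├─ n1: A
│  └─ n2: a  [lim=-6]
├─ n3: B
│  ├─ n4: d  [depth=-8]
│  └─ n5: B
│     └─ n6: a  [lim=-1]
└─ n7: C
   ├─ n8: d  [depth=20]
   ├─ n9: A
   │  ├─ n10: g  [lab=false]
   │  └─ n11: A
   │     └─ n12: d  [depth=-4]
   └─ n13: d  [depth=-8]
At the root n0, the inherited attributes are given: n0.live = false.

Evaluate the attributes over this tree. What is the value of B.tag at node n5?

20

1. n0.live = false  [given at root]
2. n1.off = 28  [28]
3. n2.lim = -6  [terminal]
4. n1.acc = 17  [a.lim + A.off - 5]
5. n3.lim = 10  [A.acc * 3 - 41]
6. n3.live = "zr"  ["zr"]
7. n4.depth = -8  [terminal]
8. n5.lim = 10  [B₀.lim + d.depth + 8]
9. n5.live = "pm"  ["pm"]
10. n6.lim = -1  [terminal]
11. n5.tag = 20  [B.lim * -2 + 40]
12. n3.tag = 1  [d.depth * 2 + 17]
13. n7.hot = false  [S.live == true]
14. n7.idx = 21  [B.tag + 20]
15. n8.depth = 20  [terminal]
16. n9.off = 30  [(if C.hot then d₀.depth else C.idx) + 9]
17. n10.lab = false  [terminal]
18. n11.off = 23  [23]
19. n12.depth = -4  [terminal]
20. n11.acc = -1  [A.off - 24]
21. n9.acc = 26  [A₀.off - 4]
22. n13.depth = -8  [terminal]
23. n7.fin = "uy"  ["uy"]
24. n7.wid = true  [C.hot == false]
25. n0.idx = false  [C.wid == false]
26. n0.lab = -2  [(if C.wid then A.acc else B.tag) - 19]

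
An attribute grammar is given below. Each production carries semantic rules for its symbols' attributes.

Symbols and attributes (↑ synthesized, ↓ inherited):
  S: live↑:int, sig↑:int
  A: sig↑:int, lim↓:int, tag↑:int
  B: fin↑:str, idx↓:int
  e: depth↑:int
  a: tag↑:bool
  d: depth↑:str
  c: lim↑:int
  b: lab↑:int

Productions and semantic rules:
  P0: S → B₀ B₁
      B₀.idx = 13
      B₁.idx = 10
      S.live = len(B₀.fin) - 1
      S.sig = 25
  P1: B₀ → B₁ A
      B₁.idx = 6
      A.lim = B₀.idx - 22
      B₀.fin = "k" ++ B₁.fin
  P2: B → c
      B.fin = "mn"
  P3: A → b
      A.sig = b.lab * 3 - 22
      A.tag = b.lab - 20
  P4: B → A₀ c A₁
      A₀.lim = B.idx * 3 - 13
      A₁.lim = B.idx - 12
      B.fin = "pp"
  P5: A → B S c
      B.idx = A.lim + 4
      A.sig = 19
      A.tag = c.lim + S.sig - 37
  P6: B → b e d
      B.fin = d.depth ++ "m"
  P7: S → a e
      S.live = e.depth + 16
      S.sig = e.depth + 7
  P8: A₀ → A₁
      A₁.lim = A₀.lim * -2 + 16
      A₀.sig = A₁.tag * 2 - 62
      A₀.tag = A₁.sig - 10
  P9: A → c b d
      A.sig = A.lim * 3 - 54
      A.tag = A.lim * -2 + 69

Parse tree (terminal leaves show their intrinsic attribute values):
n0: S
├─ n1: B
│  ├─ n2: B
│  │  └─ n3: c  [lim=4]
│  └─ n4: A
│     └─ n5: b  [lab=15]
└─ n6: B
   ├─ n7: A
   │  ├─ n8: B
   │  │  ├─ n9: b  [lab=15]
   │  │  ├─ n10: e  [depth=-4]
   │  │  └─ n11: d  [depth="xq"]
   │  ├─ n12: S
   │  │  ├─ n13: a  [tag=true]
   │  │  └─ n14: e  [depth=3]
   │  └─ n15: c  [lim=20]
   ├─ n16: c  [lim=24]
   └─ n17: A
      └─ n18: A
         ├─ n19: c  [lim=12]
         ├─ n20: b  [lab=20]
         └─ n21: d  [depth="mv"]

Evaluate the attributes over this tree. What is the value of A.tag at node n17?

-4

1. n1.idx = 13  [13]
2. n2.idx = 6  [6]
3. n3.lim = 4  [terminal]
4. n2.fin = "mn"  ["mn"]
5. n4.lim = -9  [B₀.idx - 22]
6. n5.lab = 15  [terminal]
7. n4.sig = 23  [b.lab * 3 - 22]
8. n4.tag = -5  [b.lab - 20]
9. n1.fin = "kmn"  ["k" ++ B₁.fin]
10. n6.idx = 10  [10]
11. n7.lim = 17  [B.idx * 3 - 13]
12. n8.idx = 21  [A.lim + 4]
13. n9.lab = 15  [terminal]
14. n10.depth = -4  [terminal]
15. n11.depth = "xq"  [terminal]
16. n8.fin = "xqm"  [d.depth ++ "m"]
17. n13.tag = true  [terminal]
18. n14.depth = 3  [terminal]
19. n12.live = 19  [e.depth + 16]
20. n12.sig = 10  [e.depth + 7]
21. n15.lim = 20  [terminal]
22. n7.sig = 19  [19]
23. n7.tag = -7  [c.lim + S.sig - 37]
24. n16.lim = 24  [terminal]
25. n17.lim = -2  [B.idx - 12]
26. n18.lim = 20  [A₀.lim * -2 + 16]
27. n19.lim = 12  [terminal]
28. n20.lab = 20  [terminal]
29. n21.depth = "mv"  [terminal]
30. n18.sig = 6  [A.lim * 3 - 54]
31. n18.tag = 29  [A.lim * -2 + 69]
32. n17.sig = -4  [A₁.tag * 2 - 62]
33. n17.tag = -4  [A₁.sig - 10]
34. n6.fin = "pp"  ["pp"]
35. n0.live = 2  [len(B₀.fin) - 1]
36. n0.sig = 25  [25]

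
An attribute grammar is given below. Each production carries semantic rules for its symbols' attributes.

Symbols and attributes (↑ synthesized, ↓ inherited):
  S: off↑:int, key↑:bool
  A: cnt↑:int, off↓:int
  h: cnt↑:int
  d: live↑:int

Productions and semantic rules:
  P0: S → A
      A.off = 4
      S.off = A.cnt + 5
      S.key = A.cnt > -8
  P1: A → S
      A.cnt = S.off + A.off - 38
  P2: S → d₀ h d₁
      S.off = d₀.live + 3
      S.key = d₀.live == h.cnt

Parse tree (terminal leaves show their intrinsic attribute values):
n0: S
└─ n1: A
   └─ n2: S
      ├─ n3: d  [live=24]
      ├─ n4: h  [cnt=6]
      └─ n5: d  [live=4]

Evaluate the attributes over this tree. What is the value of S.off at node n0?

-2

1. n1.off = 4  [4]
2. n3.live = 24  [terminal]
3. n4.cnt = 6  [terminal]
4. n5.live = 4  [terminal]
5. n2.off = 27  [d₀.live + 3]
6. n2.key = false  [d₀.live == h.cnt]
7. n1.cnt = -7  [S.off + A.off - 38]
8. n0.off = -2  [A.cnt + 5]
9. n0.key = true  [A.cnt > -8]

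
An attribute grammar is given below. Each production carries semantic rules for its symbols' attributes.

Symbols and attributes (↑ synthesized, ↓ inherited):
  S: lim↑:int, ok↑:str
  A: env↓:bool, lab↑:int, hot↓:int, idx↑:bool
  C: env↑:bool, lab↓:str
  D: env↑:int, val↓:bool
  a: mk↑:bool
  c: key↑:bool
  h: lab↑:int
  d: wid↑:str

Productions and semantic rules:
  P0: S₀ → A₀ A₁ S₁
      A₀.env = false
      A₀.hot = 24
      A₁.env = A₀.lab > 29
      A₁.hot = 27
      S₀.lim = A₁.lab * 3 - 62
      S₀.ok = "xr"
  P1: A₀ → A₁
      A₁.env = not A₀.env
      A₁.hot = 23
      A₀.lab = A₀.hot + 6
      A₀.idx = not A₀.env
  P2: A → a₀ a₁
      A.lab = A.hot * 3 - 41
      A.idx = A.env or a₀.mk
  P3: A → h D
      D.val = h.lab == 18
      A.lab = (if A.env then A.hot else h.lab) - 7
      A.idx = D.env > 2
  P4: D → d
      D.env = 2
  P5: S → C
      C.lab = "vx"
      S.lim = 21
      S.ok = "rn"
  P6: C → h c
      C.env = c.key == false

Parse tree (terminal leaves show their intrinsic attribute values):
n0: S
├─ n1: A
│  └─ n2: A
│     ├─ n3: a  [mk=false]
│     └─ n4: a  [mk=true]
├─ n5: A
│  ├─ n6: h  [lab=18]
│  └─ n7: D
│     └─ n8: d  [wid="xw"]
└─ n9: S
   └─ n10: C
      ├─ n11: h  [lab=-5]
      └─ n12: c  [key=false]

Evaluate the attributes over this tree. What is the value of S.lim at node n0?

1. n1.env = false  [false]
2. n1.hot = 24  [24]
3. n2.env = true  [not A₀.env]
4. n2.hot = 23  [23]
5. n3.mk = false  [terminal]
6. n4.mk = true  [terminal]
7. n2.lab = 28  [A.hot * 3 - 41]
8. n2.idx = true  [A.env or a₀.mk]
9. n1.lab = 30  [A₀.hot + 6]
10. n1.idx = true  [not A₀.env]
11. n5.env = true  [A₀.lab > 29]
12. n5.hot = 27  [27]
13. n6.lab = 18  [terminal]
14. n7.val = true  [h.lab == 18]
15. n8.wid = "xw"  [terminal]
16. n7.env = 2  [2]
17. n5.lab = 20  [(if A.env then A.hot else h.lab) - 7]
18. n5.idx = false  [D.env > 2]
19. n10.lab = "vx"  ["vx"]
20. n11.lab = -5  [terminal]
21. n12.key = false  [terminal]
22. n10.env = true  [c.key == false]
23. n9.lim = 21  [21]
24. n9.ok = "rn"  ["rn"]
25. n0.lim = -2  [A₁.lab * 3 - 62]
26. n0.ok = "xr"  ["xr"]

-2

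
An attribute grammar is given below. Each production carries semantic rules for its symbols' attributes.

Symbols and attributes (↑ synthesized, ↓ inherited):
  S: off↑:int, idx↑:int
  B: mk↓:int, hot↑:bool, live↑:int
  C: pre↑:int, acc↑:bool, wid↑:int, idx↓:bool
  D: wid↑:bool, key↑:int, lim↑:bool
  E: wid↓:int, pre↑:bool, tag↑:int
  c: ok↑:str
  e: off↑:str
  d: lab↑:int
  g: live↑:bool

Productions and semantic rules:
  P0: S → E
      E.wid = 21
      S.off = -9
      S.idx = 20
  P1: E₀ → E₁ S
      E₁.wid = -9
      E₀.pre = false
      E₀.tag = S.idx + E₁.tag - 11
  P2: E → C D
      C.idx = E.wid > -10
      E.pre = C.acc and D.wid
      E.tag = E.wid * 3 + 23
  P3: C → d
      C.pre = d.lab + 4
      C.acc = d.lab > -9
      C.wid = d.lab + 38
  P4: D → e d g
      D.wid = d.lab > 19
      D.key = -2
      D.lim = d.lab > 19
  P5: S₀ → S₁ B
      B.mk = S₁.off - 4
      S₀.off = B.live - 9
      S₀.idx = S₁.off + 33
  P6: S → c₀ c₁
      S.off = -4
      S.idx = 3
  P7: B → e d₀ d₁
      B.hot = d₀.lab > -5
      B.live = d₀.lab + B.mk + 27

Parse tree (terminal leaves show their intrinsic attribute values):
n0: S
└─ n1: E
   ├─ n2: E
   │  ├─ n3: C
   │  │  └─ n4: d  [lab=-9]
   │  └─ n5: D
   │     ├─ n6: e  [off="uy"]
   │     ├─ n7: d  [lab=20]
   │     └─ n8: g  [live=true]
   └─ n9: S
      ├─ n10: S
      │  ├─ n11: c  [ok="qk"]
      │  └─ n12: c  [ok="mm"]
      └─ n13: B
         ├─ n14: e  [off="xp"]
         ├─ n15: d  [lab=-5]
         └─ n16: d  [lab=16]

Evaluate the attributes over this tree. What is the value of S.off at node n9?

5

1. n1.wid = 21  [21]
2. n2.wid = -9  [-9]
3. n3.idx = true  [E.wid > -10]
4. n4.lab = -9  [terminal]
5. n3.pre = -5  [d.lab + 4]
6. n3.acc = false  [d.lab > -9]
7. n3.wid = 29  [d.lab + 38]
8. n6.off = "uy"  [terminal]
9. n7.lab = 20  [terminal]
10. n8.live = true  [terminal]
11. n5.wid = true  [d.lab > 19]
12. n5.key = -2  [-2]
13. n5.lim = true  [d.lab > 19]
14. n2.pre = false  [C.acc and D.wid]
15. n2.tag = -4  [E.wid * 3 + 23]
16. n11.ok = "qk"  [terminal]
17. n12.ok = "mm"  [terminal]
18. n10.off = -4  [-4]
19. n10.idx = 3  [3]
20. n13.mk = -8  [S₁.off - 4]
21. n14.off = "xp"  [terminal]
22. n15.lab = -5  [terminal]
23. n16.lab = 16  [terminal]
24. n13.hot = false  [d₀.lab > -5]
25. n13.live = 14  [d₀.lab + B.mk + 27]
26. n9.off = 5  [B.live - 9]
27. n9.idx = 29  [S₁.off + 33]
28. n1.pre = false  [false]
29. n1.tag = 14  [S.idx + E₁.tag - 11]
30. n0.off = -9  [-9]
31. n0.idx = 20  [20]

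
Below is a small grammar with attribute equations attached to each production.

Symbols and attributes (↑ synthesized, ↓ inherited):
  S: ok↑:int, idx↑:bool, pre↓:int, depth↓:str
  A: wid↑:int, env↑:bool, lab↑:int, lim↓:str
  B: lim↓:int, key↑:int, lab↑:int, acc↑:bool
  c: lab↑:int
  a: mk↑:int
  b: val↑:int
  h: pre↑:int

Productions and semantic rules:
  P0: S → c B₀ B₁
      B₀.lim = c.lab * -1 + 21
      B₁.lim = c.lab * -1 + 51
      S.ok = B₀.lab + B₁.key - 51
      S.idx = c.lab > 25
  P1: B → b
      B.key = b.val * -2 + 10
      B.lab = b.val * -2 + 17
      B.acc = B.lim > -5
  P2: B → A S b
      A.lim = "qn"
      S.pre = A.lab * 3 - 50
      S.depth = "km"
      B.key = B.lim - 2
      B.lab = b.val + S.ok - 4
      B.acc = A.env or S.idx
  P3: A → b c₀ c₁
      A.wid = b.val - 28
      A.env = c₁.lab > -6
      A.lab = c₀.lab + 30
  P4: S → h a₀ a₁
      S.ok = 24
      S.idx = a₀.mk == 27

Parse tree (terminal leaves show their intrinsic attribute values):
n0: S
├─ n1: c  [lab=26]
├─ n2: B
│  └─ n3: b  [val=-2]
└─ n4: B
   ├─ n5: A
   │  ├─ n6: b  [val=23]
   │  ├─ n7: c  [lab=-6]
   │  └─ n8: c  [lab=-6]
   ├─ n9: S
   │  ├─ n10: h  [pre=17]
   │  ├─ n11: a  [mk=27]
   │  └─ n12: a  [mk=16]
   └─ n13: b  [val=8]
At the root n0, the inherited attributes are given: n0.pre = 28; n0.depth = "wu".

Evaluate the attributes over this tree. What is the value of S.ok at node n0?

-7

1. n0.pre = 28  [given at root]
2. n0.depth = "wu"  [given at root]
3. n1.lab = 26  [terminal]
4. n2.lim = -5  [c.lab * -1 + 21]
5. n3.val = -2  [terminal]
6. n2.key = 14  [b.val * -2 + 10]
7. n2.lab = 21  [b.val * -2 + 17]
8. n2.acc = false  [B.lim > -5]
9. n4.lim = 25  [c.lab * -1 + 51]
10. n5.lim = "qn"  ["qn"]
11. n6.val = 23  [terminal]
12. n7.lab = -6  [terminal]
13. n8.lab = -6  [terminal]
14. n5.wid = -5  [b.val - 28]
15. n5.env = false  [c₁.lab > -6]
16. n5.lab = 24  [c₀.lab + 30]
17. n9.pre = 22  [A.lab * 3 - 50]
18. n9.depth = "km"  ["km"]
19. n10.pre = 17  [terminal]
20. n11.mk = 27  [terminal]
21. n12.mk = 16  [terminal]
22. n9.ok = 24  [24]
23. n9.idx = true  [a₀.mk == 27]
24. n13.val = 8  [terminal]
25. n4.key = 23  [B.lim - 2]
26. n4.lab = 28  [b.val + S.ok - 4]
27. n4.acc = true  [A.env or S.idx]
28. n0.ok = -7  [B₀.lab + B₁.key - 51]
29. n0.idx = true  [c.lab > 25]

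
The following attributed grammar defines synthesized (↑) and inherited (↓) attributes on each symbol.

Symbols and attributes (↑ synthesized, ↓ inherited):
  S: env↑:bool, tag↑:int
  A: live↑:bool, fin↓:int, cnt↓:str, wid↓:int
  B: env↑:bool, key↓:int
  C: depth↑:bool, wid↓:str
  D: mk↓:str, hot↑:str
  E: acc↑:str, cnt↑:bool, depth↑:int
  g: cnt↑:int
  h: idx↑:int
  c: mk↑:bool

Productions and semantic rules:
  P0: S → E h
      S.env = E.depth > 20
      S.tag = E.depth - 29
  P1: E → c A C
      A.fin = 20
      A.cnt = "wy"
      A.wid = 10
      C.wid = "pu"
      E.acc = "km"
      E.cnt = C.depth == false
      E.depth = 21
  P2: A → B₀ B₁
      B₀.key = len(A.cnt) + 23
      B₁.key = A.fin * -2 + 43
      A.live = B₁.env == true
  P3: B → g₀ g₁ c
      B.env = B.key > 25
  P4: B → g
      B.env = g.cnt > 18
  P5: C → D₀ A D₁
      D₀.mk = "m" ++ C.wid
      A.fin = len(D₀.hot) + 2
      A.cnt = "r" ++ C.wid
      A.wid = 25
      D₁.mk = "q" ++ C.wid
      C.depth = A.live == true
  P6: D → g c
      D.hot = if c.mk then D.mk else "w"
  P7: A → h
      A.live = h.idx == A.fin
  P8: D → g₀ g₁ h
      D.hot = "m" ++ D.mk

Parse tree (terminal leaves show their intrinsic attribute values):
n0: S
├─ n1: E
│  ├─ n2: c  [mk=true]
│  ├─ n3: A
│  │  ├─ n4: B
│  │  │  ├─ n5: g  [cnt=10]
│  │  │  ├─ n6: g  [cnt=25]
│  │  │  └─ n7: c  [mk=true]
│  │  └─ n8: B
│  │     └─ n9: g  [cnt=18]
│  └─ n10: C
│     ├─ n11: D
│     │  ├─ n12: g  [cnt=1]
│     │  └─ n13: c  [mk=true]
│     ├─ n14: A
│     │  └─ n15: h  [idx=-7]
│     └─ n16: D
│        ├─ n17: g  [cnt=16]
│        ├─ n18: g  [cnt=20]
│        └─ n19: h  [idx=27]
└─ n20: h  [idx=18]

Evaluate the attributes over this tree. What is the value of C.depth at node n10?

1. n2.mk = true  [terminal]
2. n3.fin = 20  [20]
3. n3.cnt = "wy"  ["wy"]
4. n3.wid = 10  [10]
5. n4.key = 25  [len(A.cnt) + 23]
6. n5.cnt = 10  [terminal]
7. n6.cnt = 25  [terminal]
8. n7.mk = true  [terminal]
9. n4.env = false  [B.key > 25]
10. n8.key = 3  [A.fin * -2 + 43]
11. n9.cnt = 18  [terminal]
12. n8.env = false  [g.cnt > 18]
13. n3.live = false  [B₁.env == true]
14. n10.wid = "pu"  ["pu"]
15. n11.mk = "mpu"  ["m" ++ C.wid]
16. n12.cnt = 1  [terminal]
17. n13.mk = true  [terminal]
18. n11.hot = "mpu"  [if c.mk then D.mk else "w"]
19. n14.fin = 5  [len(D₀.hot) + 2]
20. n14.cnt = "rpu"  ["r" ++ C.wid]
21. n14.wid = 25  [25]
22. n15.idx = -7  [terminal]
23. n14.live = false  [h.idx == A.fin]
24. n16.mk = "qpu"  ["q" ++ C.wid]
25. n17.cnt = 16  [terminal]
26. n18.cnt = 20  [terminal]
27. n19.idx = 27  [terminal]
28. n16.hot = "mqpu"  ["m" ++ D.mk]
29. n10.depth = false  [A.live == true]
30. n1.acc = "km"  ["km"]
31. n1.cnt = true  [C.depth == false]
32. n1.depth = 21  [21]
33. n20.idx = 18  [terminal]
34. n0.env = true  [E.depth > 20]
35. n0.tag = -8  [E.depth - 29]

false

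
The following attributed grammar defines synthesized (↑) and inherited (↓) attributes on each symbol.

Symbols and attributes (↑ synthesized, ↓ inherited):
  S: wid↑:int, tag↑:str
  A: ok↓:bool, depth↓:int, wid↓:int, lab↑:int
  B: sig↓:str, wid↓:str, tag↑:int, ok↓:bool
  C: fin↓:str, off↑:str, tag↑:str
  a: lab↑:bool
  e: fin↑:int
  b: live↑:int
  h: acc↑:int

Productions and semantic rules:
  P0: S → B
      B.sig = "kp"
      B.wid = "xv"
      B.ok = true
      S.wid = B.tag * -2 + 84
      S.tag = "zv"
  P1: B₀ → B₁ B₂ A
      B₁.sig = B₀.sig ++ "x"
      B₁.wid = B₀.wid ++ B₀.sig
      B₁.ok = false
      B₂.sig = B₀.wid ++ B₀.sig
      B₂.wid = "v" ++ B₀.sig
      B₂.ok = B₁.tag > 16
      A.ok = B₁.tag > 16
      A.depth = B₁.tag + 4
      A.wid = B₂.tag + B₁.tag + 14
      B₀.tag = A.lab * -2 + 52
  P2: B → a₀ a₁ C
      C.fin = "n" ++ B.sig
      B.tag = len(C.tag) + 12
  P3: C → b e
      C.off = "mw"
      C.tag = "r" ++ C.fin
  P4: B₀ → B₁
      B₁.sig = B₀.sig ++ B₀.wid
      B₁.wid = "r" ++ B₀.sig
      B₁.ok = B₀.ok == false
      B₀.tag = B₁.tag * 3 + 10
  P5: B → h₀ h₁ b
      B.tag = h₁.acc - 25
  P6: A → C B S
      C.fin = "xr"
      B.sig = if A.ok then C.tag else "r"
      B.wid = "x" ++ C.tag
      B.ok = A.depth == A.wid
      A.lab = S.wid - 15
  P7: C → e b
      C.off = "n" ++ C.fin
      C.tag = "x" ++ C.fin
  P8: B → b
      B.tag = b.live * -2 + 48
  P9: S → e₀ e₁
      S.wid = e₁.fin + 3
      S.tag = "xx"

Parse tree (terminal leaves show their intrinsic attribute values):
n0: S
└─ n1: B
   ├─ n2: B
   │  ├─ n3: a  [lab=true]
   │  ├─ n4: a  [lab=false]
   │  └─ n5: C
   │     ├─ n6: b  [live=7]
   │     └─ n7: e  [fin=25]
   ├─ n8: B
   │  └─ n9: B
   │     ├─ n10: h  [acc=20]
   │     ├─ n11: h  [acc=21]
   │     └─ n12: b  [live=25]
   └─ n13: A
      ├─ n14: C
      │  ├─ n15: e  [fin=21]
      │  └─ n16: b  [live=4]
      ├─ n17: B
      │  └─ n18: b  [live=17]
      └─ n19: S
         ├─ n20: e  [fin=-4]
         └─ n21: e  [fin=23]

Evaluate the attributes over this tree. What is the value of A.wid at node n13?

29

1. n1.sig = "kp"  ["kp"]
2. n1.wid = "xv"  ["xv"]
3. n1.ok = true  [true]
4. n2.sig = "kpx"  [B₀.sig ++ "x"]
5. n2.wid = "xvkp"  [B₀.wid ++ B₀.sig]
6. n2.ok = false  [false]
7. n3.lab = true  [terminal]
8. n4.lab = false  [terminal]
9. n5.fin = "nkpx"  ["n" ++ B.sig]
10. n6.live = 7  [terminal]
11. n7.fin = 25  [terminal]
12. n5.off = "mw"  ["mw"]
13. n5.tag = "rnkpx"  ["r" ++ C.fin]
14. n2.tag = 17  [len(C.tag) + 12]
15. n8.sig = "xvkp"  [B₀.wid ++ B₀.sig]
16. n8.wid = "vkp"  ["v" ++ B₀.sig]
17. n8.ok = true  [B₁.tag > 16]
18. n9.sig = "xvkpvkp"  [B₀.sig ++ B₀.wid]
19. n9.wid = "rxvkp"  ["r" ++ B₀.sig]
20. n9.ok = false  [B₀.ok == false]
21. n10.acc = 20  [terminal]
22. n11.acc = 21  [terminal]
23. n12.live = 25  [terminal]
24. n9.tag = -4  [h₁.acc - 25]
25. n8.tag = -2  [B₁.tag * 3 + 10]
26. n13.ok = true  [B₁.tag > 16]
27. n13.depth = 21  [B₁.tag + 4]
28. n13.wid = 29  [B₂.tag + B₁.tag + 14]
29. n14.fin = "xr"  ["xr"]
30. n15.fin = 21  [terminal]
31. n16.live = 4  [terminal]
32. n14.off = "nxr"  ["n" ++ C.fin]
33. n14.tag = "xxr"  ["x" ++ C.fin]
34. n17.sig = "xxr"  [if A.ok then C.tag else "r"]
35. n17.wid = "xxxr"  ["x" ++ C.tag]
36. n17.ok = false  [A.depth == A.wid]
37. n18.live = 17  [terminal]
38. n17.tag = 14  [b.live * -2 + 48]
39. n20.fin = -4  [terminal]
40. n21.fin = 23  [terminal]
41. n19.wid = 26  [e₁.fin + 3]
42. n19.tag = "xx"  ["xx"]
43. n13.lab = 11  [S.wid - 15]
44. n1.tag = 30  [A.lab * -2 + 52]
45. n0.wid = 24  [B.tag * -2 + 84]
46. n0.tag = "zv"  ["zv"]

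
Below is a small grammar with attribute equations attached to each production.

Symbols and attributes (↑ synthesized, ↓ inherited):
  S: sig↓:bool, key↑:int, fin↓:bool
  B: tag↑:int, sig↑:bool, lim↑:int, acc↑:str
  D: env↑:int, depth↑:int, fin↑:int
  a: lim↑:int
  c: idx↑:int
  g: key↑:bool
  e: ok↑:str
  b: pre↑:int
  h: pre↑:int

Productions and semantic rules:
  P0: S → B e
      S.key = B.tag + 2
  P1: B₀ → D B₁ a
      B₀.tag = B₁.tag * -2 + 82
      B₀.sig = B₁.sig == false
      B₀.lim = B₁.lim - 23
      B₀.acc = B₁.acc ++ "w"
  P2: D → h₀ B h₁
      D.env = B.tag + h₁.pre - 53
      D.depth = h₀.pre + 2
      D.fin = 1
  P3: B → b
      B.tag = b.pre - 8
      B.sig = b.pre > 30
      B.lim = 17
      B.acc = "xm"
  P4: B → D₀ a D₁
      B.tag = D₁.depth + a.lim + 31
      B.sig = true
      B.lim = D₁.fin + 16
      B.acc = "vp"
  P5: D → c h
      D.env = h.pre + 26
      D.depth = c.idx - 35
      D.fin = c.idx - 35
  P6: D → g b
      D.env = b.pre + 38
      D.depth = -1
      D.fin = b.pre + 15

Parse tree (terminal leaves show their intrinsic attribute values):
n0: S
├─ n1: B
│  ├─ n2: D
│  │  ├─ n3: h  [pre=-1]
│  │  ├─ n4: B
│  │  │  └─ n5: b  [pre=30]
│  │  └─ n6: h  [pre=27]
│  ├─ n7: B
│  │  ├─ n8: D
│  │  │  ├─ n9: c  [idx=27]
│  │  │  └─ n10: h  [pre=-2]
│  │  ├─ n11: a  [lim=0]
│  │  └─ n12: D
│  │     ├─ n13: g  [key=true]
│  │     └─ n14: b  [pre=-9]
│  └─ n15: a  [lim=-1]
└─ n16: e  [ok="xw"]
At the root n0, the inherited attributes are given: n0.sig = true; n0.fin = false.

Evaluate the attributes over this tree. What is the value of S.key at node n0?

24

1. n0.sig = true  [given at root]
2. n0.fin = false  [given at root]
3. n3.pre = -1  [terminal]
4. n5.pre = 30  [terminal]
5. n4.tag = 22  [b.pre - 8]
6. n4.sig = false  [b.pre > 30]
7. n4.lim = 17  [17]
8. n4.acc = "xm"  ["xm"]
9. n6.pre = 27  [terminal]
10. n2.env = -4  [B.tag + h₁.pre - 53]
11. n2.depth = 1  [h₀.pre + 2]
12. n2.fin = 1  [1]
13. n9.idx = 27  [terminal]
14. n10.pre = -2  [terminal]
15. n8.env = 24  [h.pre + 26]
16. n8.depth = -8  [c.idx - 35]
17. n8.fin = -8  [c.idx - 35]
18. n11.lim = 0  [terminal]
19. n13.key = true  [terminal]
20. n14.pre = -9  [terminal]
21. n12.env = 29  [b.pre + 38]
22. n12.depth = -1  [-1]
23. n12.fin = 6  [b.pre + 15]
24. n7.tag = 30  [D₁.depth + a.lim + 31]
25. n7.sig = true  [true]
26. n7.lim = 22  [D₁.fin + 16]
27. n7.acc = "vp"  ["vp"]
28. n15.lim = -1  [terminal]
29. n1.tag = 22  [B₁.tag * -2 + 82]
30. n1.sig = false  [B₁.sig == false]
31. n1.lim = -1  [B₁.lim - 23]
32. n1.acc = "vpw"  [B₁.acc ++ "w"]
33. n16.ok = "xw"  [terminal]
34. n0.key = 24  [B.tag + 2]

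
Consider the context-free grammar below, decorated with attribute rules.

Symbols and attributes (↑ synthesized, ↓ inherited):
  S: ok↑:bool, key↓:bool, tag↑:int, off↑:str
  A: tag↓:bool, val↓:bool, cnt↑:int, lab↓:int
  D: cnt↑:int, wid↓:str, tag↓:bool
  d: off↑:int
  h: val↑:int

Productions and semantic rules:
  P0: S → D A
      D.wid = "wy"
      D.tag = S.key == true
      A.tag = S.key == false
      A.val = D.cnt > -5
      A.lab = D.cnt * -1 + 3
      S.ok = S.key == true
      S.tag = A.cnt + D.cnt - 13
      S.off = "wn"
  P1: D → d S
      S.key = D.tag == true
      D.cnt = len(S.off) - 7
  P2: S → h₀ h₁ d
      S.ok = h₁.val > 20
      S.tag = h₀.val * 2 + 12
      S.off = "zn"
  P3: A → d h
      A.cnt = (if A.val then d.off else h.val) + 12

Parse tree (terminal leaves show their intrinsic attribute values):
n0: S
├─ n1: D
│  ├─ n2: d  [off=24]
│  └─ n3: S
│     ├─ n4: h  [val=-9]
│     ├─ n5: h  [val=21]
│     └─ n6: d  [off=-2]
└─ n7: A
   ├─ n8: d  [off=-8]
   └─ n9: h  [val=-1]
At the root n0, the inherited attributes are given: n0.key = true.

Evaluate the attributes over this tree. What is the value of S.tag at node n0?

1. n0.key = true  [given at root]
2. n1.wid = "wy"  ["wy"]
3. n1.tag = true  [S.key == true]
4. n2.off = 24  [terminal]
5. n3.key = true  [D.tag == true]
6. n4.val = -9  [terminal]
7. n5.val = 21  [terminal]
8. n6.off = -2  [terminal]
9. n3.ok = true  [h₁.val > 20]
10. n3.tag = -6  [h₀.val * 2 + 12]
11. n3.off = "zn"  ["zn"]
12. n1.cnt = -5  [len(S.off) - 7]
13. n7.tag = false  [S.key == false]
14. n7.val = false  [D.cnt > -5]
15. n7.lab = 8  [D.cnt * -1 + 3]
16. n8.off = -8  [terminal]
17. n9.val = -1  [terminal]
18. n7.cnt = 11  [(if A.val then d.off else h.val) + 12]
19. n0.ok = true  [S.key == true]
20. n0.tag = -7  [A.cnt + D.cnt - 13]
21. n0.off = "wn"  ["wn"]

-7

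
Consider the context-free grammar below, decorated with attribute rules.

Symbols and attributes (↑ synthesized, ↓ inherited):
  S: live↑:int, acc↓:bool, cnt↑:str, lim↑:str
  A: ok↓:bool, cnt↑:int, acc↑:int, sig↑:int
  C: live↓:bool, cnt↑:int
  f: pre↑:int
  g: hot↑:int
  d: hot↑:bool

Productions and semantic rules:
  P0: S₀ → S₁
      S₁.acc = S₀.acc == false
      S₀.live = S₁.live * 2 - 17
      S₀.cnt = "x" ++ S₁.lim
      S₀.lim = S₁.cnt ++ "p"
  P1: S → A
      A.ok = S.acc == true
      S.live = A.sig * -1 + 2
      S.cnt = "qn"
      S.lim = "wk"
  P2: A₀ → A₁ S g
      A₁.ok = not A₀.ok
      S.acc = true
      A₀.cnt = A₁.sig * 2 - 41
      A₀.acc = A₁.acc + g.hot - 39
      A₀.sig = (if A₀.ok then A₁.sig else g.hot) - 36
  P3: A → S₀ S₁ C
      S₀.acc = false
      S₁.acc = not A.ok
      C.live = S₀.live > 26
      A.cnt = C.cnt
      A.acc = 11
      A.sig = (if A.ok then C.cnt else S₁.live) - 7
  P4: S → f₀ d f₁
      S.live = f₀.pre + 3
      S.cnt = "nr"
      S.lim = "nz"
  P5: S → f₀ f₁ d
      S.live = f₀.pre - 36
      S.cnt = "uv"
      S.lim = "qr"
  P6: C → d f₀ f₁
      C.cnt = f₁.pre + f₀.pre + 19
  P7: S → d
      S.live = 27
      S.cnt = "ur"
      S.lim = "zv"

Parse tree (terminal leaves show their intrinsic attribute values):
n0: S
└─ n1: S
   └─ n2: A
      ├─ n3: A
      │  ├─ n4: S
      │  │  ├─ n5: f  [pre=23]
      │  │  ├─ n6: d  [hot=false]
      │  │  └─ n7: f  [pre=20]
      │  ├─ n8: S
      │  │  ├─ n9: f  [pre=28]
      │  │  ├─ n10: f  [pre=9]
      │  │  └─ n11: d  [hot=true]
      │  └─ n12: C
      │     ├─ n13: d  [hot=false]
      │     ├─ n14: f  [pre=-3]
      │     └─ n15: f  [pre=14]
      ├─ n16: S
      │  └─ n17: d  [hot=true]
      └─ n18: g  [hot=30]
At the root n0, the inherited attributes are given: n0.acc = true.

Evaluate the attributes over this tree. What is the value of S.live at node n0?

1. n0.acc = true  [given at root]
2. n1.acc = false  [S₀.acc == false]
3. n2.ok = false  [S.acc == true]
4. n3.ok = true  [not A₀.ok]
5. n4.acc = false  [false]
6. n5.pre = 23  [terminal]
7. n6.hot = false  [terminal]
8. n7.pre = 20  [terminal]
9. n4.live = 26  [f₀.pre + 3]
10. n4.cnt = "nr"  ["nr"]
11. n4.lim = "nz"  ["nz"]
12. n8.acc = false  [not A.ok]
13. n9.pre = 28  [terminal]
14. n10.pre = 9  [terminal]
15. n11.hot = true  [terminal]
16. n8.live = -8  [f₀.pre - 36]
17. n8.cnt = "uv"  ["uv"]
18. n8.lim = "qr"  ["qr"]
19. n12.live = false  [S₀.live > 26]
20. n13.hot = false  [terminal]
21. n14.pre = -3  [terminal]
22. n15.pre = 14  [terminal]
23. n12.cnt = 30  [f₁.pre + f₀.pre + 19]
24. n3.cnt = 30  [C.cnt]
25. n3.acc = 11  [11]
26. n3.sig = 23  [(if A.ok then C.cnt else S₁.live) - 7]
27. n16.acc = true  [true]
28. n17.hot = true  [terminal]
29. n16.live = 27  [27]
30. n16.cnt = "ur"  ["ur"]
31. n16.lim = "zv"  ["zv"]
32. n18.hot = 30  [terminal]
33. n2.cnt = 5  [A₁.sig * 2 - 41]
34. n2.acc = 2  [A₁.acc + g.hot - 39]
35. n2.sig = -6  [(if A₀.ok then A₁.sig else g.hot) - 36]
36. n1.live = 8  [A.sig * -1 + 2]
37. n1.cnt = "qn"  ["qn"]
38. n1.lim = "wk"  ["wk"]
39. n0.live = -1  [S₁.live * 2 - 17]
40. n0.cnt = "xwk"  ["x" ++ S₁.lim]
41. n0.lim = "qnp"  [S₁.cnt ++ "p"]

-1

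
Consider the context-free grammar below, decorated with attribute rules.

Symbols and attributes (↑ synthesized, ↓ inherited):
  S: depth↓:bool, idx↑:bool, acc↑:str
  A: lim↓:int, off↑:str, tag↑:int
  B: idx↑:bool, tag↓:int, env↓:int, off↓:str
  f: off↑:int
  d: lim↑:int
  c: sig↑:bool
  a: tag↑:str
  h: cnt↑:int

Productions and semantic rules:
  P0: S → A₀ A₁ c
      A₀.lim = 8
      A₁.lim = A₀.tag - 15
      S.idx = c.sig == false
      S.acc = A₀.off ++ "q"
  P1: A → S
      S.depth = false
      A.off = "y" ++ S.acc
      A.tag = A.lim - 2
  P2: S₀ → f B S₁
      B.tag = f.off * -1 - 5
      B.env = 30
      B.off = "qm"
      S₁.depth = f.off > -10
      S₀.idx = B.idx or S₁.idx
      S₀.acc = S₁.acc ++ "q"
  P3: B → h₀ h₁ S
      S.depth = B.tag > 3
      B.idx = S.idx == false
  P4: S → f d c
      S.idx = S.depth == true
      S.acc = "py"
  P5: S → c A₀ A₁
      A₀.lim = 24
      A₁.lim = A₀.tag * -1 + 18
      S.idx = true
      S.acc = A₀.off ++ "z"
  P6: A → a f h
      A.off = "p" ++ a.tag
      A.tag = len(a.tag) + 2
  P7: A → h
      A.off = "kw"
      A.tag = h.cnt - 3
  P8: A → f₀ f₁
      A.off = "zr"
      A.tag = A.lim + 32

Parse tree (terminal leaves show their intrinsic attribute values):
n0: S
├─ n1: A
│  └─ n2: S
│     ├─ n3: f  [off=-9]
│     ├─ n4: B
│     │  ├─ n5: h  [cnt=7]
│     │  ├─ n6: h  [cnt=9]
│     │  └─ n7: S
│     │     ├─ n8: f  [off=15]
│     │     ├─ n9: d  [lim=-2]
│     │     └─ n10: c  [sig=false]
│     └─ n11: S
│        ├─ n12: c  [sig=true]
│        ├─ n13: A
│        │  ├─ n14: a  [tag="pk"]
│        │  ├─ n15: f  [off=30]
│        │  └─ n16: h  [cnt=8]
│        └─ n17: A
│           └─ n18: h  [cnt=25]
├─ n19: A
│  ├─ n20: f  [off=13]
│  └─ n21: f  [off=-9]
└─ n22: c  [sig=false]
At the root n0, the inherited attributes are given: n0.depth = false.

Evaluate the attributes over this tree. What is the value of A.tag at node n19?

23

1. n0.depth = false  [given at root]
2. n1.lim = 8  [8]
3. n2.depth = false  [false]
4. n3.off = -9  [terminal]
5. n4.tag = 4  [f.off * -1 - 5]
6. n4.env = 30  [30]
7. n4.off = "qm"  ["qm"]
8. n5.cnt = 7  [terminal]
9. n6.cnt = 9  [terminal]
10. n7.depth = true  [B.tag > 3]
11. n8.off = 15  [terminal]
12. n9.lim = -2  [terminal]
13. n10.sig = false  [terminal]
14. n7.idx = true  [S.depth == true]
15. n7.acc = "py"  ["py"]
16. n4.idx = false  [S.idx == false]
17. n11.depth = true  [f.off > -10]
18. n12.sig = true  [terminal]
19. n13.lim = 24  [24]
20. n14.tag = "pk"  [terminal]
21. n15.off = 30  [terminal]
22. n16.cnt = 8  [terminal]
23. n13.off = "ppk"  ["p" ++ a.tag]
24. n13.tag = 4  [len(a.tag) + 2]
25. n17.lim = 14  [A₀.tag * -1 + 18]
26. n18.cnt = 25  [terminal]
27. n17.off = "kw"  ["kw"]
28. n17.tag = 22  [h.cnt - 3]
29. n11.idx = true  [true]
30. n11.acc = "ppkz"  [A₀.off ++ "z"]
31. n2.idx = true  [B.idx or S₁.idx]
32. n2.acc = "ppkzq"  [S₁.acc ++ "q"]
33. n1.off = "yppkzq"  ["y" ++ S.acc]
34. n1.tag = 6  [A.lim - 2]
35. n19.lim = -9  [A₀.tag - 15]
36. n20.off = 13  [terminal]
37. n21.off = -9  [terminal]
38. n19.off = "zr"  ["zr"]
39. n19.tag = 23  [A.lim + 32]
40. n22.sig = false  [terminal]
41. n0.idx = true  [c.sig == false]
42. n0.acc = "yppkzqq"  [A₀.off ++ "q"]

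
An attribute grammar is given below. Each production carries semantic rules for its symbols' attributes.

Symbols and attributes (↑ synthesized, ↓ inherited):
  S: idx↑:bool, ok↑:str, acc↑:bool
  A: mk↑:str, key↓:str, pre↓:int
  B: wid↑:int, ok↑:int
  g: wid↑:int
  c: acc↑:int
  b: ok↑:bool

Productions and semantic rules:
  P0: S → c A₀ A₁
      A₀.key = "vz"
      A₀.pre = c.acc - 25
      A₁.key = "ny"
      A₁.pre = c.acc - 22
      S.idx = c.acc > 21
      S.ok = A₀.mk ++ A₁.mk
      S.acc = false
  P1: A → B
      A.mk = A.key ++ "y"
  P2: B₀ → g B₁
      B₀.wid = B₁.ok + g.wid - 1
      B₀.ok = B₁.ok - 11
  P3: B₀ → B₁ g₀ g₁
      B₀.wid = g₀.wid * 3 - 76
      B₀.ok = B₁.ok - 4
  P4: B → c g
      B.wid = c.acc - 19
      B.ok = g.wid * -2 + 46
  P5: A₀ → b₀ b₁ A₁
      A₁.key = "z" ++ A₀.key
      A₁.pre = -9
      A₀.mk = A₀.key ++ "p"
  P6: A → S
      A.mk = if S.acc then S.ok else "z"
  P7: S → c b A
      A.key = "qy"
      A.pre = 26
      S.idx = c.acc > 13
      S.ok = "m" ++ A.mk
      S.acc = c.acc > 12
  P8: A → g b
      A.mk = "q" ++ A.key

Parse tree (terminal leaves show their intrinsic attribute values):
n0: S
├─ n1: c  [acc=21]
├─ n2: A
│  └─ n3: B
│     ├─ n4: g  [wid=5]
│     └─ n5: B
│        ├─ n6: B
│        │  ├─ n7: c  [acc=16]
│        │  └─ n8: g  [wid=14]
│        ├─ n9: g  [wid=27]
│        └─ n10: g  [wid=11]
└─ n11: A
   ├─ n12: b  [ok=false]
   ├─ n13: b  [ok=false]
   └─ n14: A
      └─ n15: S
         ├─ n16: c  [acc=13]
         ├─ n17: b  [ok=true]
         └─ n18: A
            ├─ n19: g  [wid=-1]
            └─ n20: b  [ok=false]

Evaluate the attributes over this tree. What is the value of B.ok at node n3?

1. n1.acc = 21  [terminal]
2. n2.key = "vz"  ["vz"]
3. n2.pre = -4  [c.acc - 25]
4. n4.wid = 5  [terminal]
5. n7.acc = 16  [terminal]
6. n8.wid = 14  [terminal]
7. n6.wid = -3  [c.acc - 19]
8. n6.ok = 18  [g.wid * -2 + 46]
9. n9.wid = 27  [terminal]
10. n10.wid = 11  [terminal]
11. n5.wid = 5  [g₀.wid * 3 - 76]
12. n5.ok = 14  [B₁.ok - 4]
13. n3.wid = 18  [B₁.ok + g.wid - 1]
14. n3.ok = 3  [B₁.ok - 11]
15. n2.mk = "vzy"  [A.key ++ "y"]
16. n11.key = "ny"  ["ny"]
17. n11.pre = -1  [c.acc - 22]
18. n12.ok = false  [terminal]
19. n13.ok = false  [terminal]
20. n14.key = "zny"  ["z" ++ A₀.key]
21. n14.pre = -9  [-9]
22. n16.acc = 13  [terminal]
23. n17.ok = true  [terminal]
24. n18.key = "qy"  ["qy"]
25. n18.pre = 26  [26]
26. n19.wid = -1  [terminal]
27. n20.ok = false  [terminal]
28. n18.mk = "qqy"  ["q" ++ A.key]
29. n15.idx = false  [c.acc > 13]
30. n15.ok = "mqqy"  ["m" ++ A.mk]
31. n15.acc = true  [c.acc > 12]
32. n14.mk = "mqqy"  [if S.acc then S.ok else "z"]
33. n11.mk = "nyp"  [A₀.key ++ "p"]
34. n0.idx = false  [c.acc > 21]
35. n0.ok = "vzynyp"  [A₀.mk ++ A₁.mk]
36. n0.acc = false  [false]

3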